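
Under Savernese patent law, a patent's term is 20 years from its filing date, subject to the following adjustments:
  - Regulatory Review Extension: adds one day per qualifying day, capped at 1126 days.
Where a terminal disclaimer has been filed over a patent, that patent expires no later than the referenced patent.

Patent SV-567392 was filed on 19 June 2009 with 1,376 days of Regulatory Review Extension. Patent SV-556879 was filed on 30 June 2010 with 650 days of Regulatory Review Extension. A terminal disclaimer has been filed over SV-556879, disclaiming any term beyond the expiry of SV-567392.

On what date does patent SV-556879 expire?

April 10, 2032

Natural term of SV-556879:
  Base: filing + 20 years → 30 June 2030.
  Regulatory Review Extension: 650 days (within the 1126-day cap) → +650 days → 10 April 2032.
Expiry of referenced patent SV-567392:
  Base: filing + 20 years → 19 June 2029.
  Regulatory Review Extension: 1376 days claimed exceeds the 1126-day cap, so +1126 days → 19 July 2032.
Terminal disclaimer: SV-556879 expires on the earlier of 10 April 2032 and 19 July 2032.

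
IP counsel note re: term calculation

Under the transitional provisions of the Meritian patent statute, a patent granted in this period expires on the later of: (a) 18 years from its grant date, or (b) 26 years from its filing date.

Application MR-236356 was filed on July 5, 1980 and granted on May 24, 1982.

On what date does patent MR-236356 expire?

2006-07-05

(a) grant + 18 years → 24 May 2000.
(b) filing + 26 years → 5 July 2006.
Later of the two: 5 July 2006.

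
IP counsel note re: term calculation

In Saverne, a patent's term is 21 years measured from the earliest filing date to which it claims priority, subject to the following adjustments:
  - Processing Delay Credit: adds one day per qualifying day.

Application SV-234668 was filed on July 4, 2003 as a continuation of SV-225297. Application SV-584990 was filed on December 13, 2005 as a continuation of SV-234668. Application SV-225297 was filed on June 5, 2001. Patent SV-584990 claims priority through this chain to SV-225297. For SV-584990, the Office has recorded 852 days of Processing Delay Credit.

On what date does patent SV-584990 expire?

Earliest priority filing: 5 June 2001.
Base term: 5 June 2001 + 21 years → 5 June 2022.
Processing Delay Credit: +852 days → 4 October 2024.

October 4, 2024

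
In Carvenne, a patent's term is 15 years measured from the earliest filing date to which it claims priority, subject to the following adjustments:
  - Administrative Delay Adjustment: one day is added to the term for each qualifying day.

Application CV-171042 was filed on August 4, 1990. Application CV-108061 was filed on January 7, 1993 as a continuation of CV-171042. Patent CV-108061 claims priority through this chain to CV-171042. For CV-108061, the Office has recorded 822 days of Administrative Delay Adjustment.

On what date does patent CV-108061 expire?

Earliest priority filing: 4 August 1990.
Base term: 4 August 1990 + 15 years → 4 August 2005.
Administrative Delay Adjustment: +822 days → 4 November 2007.

2007-11-04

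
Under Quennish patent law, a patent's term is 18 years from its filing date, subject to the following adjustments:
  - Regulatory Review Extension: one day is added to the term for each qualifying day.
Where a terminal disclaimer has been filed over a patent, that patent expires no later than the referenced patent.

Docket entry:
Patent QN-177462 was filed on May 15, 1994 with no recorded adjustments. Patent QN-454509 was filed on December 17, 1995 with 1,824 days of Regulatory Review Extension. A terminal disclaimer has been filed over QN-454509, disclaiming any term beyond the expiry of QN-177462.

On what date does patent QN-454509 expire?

Natural term of QN-454509:
  Base: filing + 18 years → 17 December 2013.
  Regulatory Review Extension: +1824 days → 15 December 2018.
Expiry of referenced patent QN-177462:
  Base: filing + 18 years → 15 May 2012.
Terminal disclaimer: QN-454509 expires on the earlier of 15 December 2018 and 15 May 2012.

2012-05-15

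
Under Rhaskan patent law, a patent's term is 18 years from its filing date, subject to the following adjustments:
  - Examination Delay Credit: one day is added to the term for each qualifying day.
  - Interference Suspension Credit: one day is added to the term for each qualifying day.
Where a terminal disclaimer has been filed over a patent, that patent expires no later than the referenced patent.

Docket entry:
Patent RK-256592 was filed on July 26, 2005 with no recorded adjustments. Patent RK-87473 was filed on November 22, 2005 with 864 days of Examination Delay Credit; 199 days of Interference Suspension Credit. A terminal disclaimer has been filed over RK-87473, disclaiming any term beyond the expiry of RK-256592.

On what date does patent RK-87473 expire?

Natural term of RK-87473:
  Base: filing + 18 years → 22 November 2023.
  Examination Delay Credit: +864 days → 4 April 2026.
  Interference Suspension Credit: +199 days → 20 October 2026.
Expiry of referenced patent RK-256592:
  Base: filing + 18 years → 26 July 2023.
Terminal disclaimer: RK-87473 expires on the earlier of 20 October 2026 and 26 July 2023.

July 26, 2023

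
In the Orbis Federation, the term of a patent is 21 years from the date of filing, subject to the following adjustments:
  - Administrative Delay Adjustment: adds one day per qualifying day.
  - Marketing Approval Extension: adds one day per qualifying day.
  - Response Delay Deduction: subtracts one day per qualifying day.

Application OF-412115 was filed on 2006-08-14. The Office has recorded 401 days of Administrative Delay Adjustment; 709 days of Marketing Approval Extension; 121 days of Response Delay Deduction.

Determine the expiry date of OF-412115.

Base term: filing date + 21 years → 14 August 2027.
Administrative Delay Adjustment: +401 days → 18 September 2028.
Marketing Approval Extension: +709 days → 28 August 2030.
Response Delay Deduction: −121 days → 29 April 2030.

2030-04-29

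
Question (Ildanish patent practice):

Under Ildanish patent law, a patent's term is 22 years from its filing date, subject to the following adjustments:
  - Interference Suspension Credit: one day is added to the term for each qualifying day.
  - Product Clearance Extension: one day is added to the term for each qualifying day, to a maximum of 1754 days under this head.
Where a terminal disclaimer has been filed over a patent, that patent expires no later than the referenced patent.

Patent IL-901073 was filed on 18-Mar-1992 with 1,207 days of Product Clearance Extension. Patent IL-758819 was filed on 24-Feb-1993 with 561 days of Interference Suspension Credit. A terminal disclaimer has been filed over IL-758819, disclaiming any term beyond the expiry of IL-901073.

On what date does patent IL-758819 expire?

Natural term of IL-758819:
  Base: filing + 22 years → 24 February 2015.
  Interference Suspension Credit: +561 days → 7 September 2016.
Expiry of referenced patent IL-901073:
  Base: filing + 22 years → 18 March 2014.
  Product Clearance Extension: 1207 days (within the 1754-day cap) → +1207 days → 7 July 2017.
Terminal disclaimer: IL-758819 expires on the earlier of 7 September 2016 and 7 July 2017.

September 7, 2016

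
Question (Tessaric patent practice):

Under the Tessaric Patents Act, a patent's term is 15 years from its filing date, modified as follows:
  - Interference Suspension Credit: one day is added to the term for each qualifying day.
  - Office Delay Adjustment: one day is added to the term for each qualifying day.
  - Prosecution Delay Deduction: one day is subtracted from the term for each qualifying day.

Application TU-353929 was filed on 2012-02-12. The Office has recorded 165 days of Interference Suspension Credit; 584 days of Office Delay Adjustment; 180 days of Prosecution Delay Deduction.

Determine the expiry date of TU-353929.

2028-09-03

Base term: filing date + 15 years → 12 February 2027.
Interference Suspension Credit: +165 days → 27 July 2027.
Office Delay Adjustment: +584 days → 2 March 2029.
Prosecution Delay Deduction: −180 days → 3 September 2028.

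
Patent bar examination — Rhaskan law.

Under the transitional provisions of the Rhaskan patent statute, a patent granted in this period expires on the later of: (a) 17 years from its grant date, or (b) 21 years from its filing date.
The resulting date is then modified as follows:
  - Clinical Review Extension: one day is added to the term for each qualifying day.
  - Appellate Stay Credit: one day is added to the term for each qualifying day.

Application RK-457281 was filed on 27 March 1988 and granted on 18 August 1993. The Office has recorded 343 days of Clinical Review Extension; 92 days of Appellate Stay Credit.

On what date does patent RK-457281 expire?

October 27, 2011

(a) grant + 17 years → 18 August 2010.
(b) filing + 21 years → 27 March 2009.
Later of the two: 18 August 2010.
Clinical Review Extension: +343 days → 27 July 2011.
Appellate Stay Credit: +92 days → 27 October 2011.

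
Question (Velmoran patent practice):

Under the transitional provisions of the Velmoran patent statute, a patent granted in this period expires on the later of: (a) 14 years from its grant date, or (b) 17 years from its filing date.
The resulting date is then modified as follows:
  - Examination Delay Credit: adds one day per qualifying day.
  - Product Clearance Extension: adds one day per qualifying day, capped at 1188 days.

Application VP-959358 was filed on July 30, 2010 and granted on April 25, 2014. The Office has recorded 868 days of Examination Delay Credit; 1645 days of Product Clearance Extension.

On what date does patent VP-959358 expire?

December 11, 2033

(a) grant + 14 years → 25 April 2028.
(b) filing + 17 years → 30 July 2027.
Later of the two: 25 April 2028.
Examination Delay Credit: +868 days → 10 September 2030.
Product Clearance Extension: 1645 days claimed exceeds the 1188-day cap, so +1188 days → 11 December 2033.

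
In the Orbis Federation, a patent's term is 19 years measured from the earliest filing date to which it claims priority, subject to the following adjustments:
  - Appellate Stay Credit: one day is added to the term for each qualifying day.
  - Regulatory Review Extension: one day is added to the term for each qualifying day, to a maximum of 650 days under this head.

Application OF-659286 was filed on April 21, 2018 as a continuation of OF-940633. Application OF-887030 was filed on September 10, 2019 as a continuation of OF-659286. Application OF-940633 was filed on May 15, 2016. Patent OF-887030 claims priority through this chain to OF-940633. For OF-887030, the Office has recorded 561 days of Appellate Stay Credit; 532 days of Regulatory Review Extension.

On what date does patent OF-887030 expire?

2038-05-12

Earliest priority filing: 15 May 2016.
Base term: 15 May 2016 + 19 years → 15 May 2035.
Appellate Stay Credit: +561 days → 26 November 2036.
Regulatory Review Extension: 532 days (within the 650-day cap) → +532 days → 12 May 2038.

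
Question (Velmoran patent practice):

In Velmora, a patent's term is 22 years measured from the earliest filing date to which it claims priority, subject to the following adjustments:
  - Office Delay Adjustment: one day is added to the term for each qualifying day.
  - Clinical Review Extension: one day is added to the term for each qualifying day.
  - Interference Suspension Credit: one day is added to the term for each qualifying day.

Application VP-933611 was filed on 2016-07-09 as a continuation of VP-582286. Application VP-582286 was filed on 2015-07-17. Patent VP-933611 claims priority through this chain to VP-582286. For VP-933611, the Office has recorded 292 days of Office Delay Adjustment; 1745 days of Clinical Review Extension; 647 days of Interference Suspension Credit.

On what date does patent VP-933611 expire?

2044-11-21

Earliest priority filing: 17 July 2015.
Base term: 17 July 2015 + 22 years → 17 July 2037.
Office Delay Adjustment: +292 days → 5 May 2038.
Clinical Review Extension: +1745 days → 13 February 2043.
Interference Suspension Credit: +647 days → 21 November 2044.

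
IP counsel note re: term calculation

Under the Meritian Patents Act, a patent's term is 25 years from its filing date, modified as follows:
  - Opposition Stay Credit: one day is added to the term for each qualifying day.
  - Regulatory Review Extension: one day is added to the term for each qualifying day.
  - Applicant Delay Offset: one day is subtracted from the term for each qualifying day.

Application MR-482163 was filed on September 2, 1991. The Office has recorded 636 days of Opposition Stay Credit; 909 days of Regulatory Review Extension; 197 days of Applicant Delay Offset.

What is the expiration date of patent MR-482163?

Base term: filing date + 25 years → 2 September 2016.
Opposition Stay Credit: +636 days → 31 May 2018.
Regulatory Review Extension: +909 days → 25 November 2020.
Applicant Delay Offset: −197 days → 12 May 2020.

May 12, 2020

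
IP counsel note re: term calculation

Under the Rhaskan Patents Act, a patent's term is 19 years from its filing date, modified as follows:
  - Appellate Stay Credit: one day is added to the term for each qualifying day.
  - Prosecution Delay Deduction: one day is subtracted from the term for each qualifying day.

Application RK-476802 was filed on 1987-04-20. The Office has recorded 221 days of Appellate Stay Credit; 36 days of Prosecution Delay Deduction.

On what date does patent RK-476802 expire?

Base term: filing date + 19 years → 20 April 2006.
Appellate Stay Credit: +221 days → 27 November 2006.
Prosecution Delay Deduction: −36 days → 22 October 2006.

2006-10-22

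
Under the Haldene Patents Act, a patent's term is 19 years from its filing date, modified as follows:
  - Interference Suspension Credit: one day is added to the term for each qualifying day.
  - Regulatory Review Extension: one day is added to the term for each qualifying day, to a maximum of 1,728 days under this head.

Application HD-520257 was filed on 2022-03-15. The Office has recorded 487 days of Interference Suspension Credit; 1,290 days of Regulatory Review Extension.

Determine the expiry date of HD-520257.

Base term: filing date + 19 years → 15 March 2041.
Interference Suspension Credit: +487 days → 15 July 2042.
Regulatory Review Extension: 1290 days (within the 1728-day cap) → +1290 days → 25 January 2046.

2046-01-25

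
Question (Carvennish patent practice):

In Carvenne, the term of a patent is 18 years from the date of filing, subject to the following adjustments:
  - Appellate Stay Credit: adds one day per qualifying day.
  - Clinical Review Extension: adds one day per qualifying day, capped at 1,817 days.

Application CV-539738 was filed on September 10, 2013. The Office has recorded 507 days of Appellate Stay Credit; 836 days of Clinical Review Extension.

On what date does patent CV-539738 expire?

Base term: filing date + 18 years → 10 September 2031.
Appellate Stay Credit: +507 days → 29 January 2033.
Clinical Review Extension: 836 days (within the 1817-day cap) → +836 days → 15 May 2035.

2035-05-15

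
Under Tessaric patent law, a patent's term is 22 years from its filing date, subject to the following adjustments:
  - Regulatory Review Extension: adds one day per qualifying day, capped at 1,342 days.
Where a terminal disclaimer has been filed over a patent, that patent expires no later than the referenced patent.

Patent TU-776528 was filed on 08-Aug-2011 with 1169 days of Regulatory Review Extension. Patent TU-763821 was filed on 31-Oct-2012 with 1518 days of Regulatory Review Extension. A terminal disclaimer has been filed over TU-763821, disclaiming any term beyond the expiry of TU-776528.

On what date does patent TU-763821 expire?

Natural term of TU-763821:
  Base: filing + 22 years → 31 October 2034.
  Regulatory Review Extension: 1518 days claimed exceeds the 1342-day cap, so +1342 days → 4 July 2038.
Expiry of referenced patent TU-776528:
  Base: filing + 22 years → 8 August 2033.
  Regulatory Review Extension: 1169 days (within the 1342-day cap) → +1169 days → 20 October 2036.
Terminal disclaimer: TU-763821 expires on the earlier of 4 July 2038 and 20 October 2036.

2036-10-20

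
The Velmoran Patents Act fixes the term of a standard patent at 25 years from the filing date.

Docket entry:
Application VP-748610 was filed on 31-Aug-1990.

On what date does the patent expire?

Filing date + 25 years → 31 August 2015.

2015-08-31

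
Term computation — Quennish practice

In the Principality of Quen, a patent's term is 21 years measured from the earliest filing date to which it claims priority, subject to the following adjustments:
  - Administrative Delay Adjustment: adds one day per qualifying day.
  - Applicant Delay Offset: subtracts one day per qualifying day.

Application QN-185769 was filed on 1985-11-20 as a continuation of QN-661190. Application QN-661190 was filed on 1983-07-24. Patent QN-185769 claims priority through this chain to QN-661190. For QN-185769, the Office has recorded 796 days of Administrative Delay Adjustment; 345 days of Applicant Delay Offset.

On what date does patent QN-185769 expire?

2005-10-18

Earliest priority filing: 24 July 1983.
Base term: 24 July 1983 + 21 years → 24 July 2004.
Administrative Delay Adjustment: +796 days → 28 September 2006.
Applicant Delay Offset: −345 days → 18 October 2005.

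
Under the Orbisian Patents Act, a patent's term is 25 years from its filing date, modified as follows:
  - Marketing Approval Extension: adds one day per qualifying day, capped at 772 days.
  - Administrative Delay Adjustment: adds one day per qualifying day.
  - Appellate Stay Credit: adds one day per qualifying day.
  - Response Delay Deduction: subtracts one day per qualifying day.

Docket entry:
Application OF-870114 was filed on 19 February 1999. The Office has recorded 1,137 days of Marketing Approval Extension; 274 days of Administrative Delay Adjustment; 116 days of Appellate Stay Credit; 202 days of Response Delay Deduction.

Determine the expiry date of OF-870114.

Base term: filing date + 25 years → 19 February 2024.
Marketing Approval Extension: 1137 days claimed exceeds the 772-day cap, so +772 days → 1 April 2026.
Administrative Delay Adjustment: +274 days → 31 December 2026.
Appellate Stay Credit: +116 days → 26 April 2027.
Response Delay Deduction: −202 days → 6 October 2026.

2026-10-06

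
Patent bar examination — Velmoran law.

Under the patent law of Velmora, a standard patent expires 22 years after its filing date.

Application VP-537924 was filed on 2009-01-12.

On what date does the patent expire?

Filing date + 22 years → 12 January 2031.

2031-01-12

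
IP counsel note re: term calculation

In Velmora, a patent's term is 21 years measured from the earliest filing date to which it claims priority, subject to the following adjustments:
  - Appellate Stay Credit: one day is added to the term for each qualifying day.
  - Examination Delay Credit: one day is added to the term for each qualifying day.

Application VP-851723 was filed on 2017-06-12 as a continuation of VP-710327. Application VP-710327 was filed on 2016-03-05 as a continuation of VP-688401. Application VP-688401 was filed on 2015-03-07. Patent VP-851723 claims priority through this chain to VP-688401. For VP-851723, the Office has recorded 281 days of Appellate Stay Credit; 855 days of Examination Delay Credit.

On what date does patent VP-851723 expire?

Earliest priority filing: 7 March 2015.
Base term: 7 March 2015 + 21 years → 7 March 2036.
Appellate Stay Credit: +281 days → 13 December 2036.
Examination Delay Credit: +855 days → 17 April 2039.

2039-04-17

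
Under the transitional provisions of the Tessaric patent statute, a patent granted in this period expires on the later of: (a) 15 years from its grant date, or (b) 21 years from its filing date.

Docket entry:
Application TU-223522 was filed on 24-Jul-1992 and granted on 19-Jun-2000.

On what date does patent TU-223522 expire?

(a) grant + 15 years → 19 June 2015.
(b) filing + 21 years → 24 July 2013.
Later of the two: 19 June 2015.

2015-06-19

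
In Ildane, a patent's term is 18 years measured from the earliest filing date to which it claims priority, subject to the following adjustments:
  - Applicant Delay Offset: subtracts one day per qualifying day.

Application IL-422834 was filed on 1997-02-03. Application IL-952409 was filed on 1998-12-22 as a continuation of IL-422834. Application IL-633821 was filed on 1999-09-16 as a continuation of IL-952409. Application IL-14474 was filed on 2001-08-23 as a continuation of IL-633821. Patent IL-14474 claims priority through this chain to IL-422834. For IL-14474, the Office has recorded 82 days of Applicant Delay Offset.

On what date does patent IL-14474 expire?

2014-11-13

Earliest priority filing: 3 February 1997.
Base term: 3 February 1997 + 18 years → 3 February 2015.
Applicant Delay Offset: −82 days → 13 November 2014.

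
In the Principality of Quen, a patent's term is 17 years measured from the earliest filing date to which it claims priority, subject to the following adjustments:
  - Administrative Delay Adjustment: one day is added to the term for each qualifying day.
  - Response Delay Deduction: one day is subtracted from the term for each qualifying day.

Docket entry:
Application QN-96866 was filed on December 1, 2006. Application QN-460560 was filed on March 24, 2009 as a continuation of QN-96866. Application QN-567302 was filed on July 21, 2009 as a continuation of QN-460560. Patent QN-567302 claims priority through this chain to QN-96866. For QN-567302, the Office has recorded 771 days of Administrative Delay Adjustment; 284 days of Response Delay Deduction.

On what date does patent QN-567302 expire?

2025-04-01

Earliest priority filing: 1 December 2006.
Base term: 1 December 2006 + 17 years → 1 December 2023.
Administrative Delay Adjustment: +771 days → 10 January 2026.
Response Delay Deduction: −284 days → 1 April 2025.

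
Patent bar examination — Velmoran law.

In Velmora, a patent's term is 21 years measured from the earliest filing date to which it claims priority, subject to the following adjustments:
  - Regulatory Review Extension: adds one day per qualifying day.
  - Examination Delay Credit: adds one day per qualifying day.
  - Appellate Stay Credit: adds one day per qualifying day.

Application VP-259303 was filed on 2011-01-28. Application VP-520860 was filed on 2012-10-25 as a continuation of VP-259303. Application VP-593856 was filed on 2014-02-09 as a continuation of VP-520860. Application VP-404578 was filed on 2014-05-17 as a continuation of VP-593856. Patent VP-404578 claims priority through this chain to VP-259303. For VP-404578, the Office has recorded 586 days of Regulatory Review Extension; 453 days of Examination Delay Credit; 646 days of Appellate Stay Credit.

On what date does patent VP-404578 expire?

Earliest priority filing: 28 January 2011.
Base term: 28 January 2011 + 21 years → 28 January 2032.
Regulatory Review Extension: +586 days → 5 September 2033.
Examination Delay Credit: +453 days → 2 December 2034.
Appellate Stay Credit: +646 days → 8 September 2036.

2036-09-08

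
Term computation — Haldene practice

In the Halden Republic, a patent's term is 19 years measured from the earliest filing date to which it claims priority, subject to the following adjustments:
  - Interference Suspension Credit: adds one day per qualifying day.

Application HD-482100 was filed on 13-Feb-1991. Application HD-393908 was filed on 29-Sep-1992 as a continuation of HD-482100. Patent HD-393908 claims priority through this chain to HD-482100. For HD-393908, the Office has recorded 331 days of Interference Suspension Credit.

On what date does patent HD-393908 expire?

January 10, 2011

Earliest priority filing: 13 February 1991.
Base term: 13 February 1991 + 19 years → 13 February 2010.
Interference Suspension Credit: +331 days → 10 January 2011.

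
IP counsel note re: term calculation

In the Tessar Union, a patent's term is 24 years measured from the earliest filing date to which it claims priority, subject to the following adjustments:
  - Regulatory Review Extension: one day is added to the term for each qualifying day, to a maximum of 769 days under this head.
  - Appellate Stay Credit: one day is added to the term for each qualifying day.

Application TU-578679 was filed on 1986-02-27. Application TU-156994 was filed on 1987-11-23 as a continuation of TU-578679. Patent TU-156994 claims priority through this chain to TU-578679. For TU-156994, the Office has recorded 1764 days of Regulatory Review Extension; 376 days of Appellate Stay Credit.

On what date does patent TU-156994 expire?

Earliest priority filing: 27 February 1986.
Base term: 27 February 1986 + 24 years → 27 February 2010.
Regulatory Review Extension: 1764 days claimed exceeds the 769-day cap, so +769 days → 6 April 2012.
Appellate Stay Credit: +376 days → 17 April 2013.

April 17, 2013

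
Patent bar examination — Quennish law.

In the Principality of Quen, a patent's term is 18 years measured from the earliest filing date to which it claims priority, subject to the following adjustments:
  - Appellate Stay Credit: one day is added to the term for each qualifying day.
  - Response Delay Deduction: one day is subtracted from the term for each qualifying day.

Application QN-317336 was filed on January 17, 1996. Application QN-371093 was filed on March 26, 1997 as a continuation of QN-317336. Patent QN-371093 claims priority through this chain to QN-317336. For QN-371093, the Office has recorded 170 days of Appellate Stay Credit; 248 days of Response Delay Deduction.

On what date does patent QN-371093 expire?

Earliest priority filing: 17 January 1996.
Base term: 17 January 1996 + 18 years → 17 January 2014.
Appellate Stay Credit: +170 days → 6 July 2014.
Response Delay Deduction: −248 days → 31 October 2013.

October 31, 2013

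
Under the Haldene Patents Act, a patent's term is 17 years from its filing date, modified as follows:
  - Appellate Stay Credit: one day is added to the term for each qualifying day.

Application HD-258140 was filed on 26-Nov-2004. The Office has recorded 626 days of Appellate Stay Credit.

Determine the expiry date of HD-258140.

Base term: filing date + 17 years → 26 November 2021.
Appellate Stay Credit: +626 days → 14 August 2023.

August 14, 2023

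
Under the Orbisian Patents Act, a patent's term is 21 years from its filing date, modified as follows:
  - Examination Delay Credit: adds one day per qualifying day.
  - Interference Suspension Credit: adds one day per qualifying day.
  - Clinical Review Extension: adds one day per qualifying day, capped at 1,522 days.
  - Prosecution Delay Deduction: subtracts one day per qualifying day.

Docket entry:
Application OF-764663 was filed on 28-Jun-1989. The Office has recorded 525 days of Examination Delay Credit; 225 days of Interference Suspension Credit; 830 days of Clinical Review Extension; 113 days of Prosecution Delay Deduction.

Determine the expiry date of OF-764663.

Base term: filing date + 21 years → 28 June 2010.
Examination Delay Credit: +525 days → 5 December 2011.
Interference Suspension Credit: +225 days → 17 July 2012.
Clinical Review Extension: 830 days (within the 1522-day cap) → +830 days → 25 October 2014.
Prosecution Delay Deduction: −113 days → 4 July 2014.

July 4, 2014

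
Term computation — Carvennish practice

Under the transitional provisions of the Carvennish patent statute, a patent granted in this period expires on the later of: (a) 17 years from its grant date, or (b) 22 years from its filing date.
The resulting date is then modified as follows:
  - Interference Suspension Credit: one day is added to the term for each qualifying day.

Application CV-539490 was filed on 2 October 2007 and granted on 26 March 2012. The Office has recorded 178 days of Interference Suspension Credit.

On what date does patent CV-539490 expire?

(a) grant + 17 years → 26 March 2029.
(b) filing + 22 years → 2 October 2029.
Later of the two: 2 October 2029.
Interference Suspension Credit: +178 days → 29 March 2030.

March 29, 2030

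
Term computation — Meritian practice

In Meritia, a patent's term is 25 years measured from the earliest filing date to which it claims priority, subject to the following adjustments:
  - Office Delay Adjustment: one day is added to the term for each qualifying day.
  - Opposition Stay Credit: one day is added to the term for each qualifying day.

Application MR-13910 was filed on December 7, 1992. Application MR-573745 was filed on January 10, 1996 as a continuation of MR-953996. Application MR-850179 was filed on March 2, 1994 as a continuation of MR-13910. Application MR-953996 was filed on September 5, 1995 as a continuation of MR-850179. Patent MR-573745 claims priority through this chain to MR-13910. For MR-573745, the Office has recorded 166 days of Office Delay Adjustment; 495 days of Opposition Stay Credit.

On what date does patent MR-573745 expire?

Earliest priority filing: 7 December 1992.
Base term: 7 December 1992 + 25 years → 7 December 2017.
Office Delay Adjustment: +166 days → 22 May 2018.
Opposition Stay Credit: +495 days → 29 September 2019.

September 29, 2019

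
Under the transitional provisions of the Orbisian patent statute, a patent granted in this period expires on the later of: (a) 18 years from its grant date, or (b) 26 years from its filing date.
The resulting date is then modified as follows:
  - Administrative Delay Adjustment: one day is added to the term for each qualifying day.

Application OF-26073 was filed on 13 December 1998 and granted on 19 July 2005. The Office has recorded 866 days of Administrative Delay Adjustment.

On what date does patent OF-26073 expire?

2027-04-28

(a) grant + 18 years → 19 July 2023.
(b) filing + 26 years → 13 December 2024.
Later of the two: 13 December 2024.
Administrative Delay Adjustment: +866 days → 28 April 2027.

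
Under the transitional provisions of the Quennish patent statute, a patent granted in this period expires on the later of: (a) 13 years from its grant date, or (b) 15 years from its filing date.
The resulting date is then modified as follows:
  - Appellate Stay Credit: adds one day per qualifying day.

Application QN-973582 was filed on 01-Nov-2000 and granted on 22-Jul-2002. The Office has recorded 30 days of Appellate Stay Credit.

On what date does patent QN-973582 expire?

December 1, 2015

(a) grant + 13 years → 22 July 2015.
(b) filing + 15 years → 1 November 2015.
Later of the two: 1 November 2015.
Appellate Stay Credit: +30 days → 1 December 2015.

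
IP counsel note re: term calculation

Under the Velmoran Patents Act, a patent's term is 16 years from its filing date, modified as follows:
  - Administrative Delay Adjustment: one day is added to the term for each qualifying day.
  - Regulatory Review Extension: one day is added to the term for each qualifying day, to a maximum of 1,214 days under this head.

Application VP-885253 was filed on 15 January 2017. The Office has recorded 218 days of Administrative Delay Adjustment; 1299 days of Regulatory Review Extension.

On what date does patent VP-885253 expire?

2036-12-17

Base term: filing date + 16 years → 15 January 2033.
Administrative Delay Adjustment: +218 days → 21 August 2033.
Regulatory Review Extension: 1299 days claimed exceeds the 1214-day cap, so +1214 days → 17 December 2036.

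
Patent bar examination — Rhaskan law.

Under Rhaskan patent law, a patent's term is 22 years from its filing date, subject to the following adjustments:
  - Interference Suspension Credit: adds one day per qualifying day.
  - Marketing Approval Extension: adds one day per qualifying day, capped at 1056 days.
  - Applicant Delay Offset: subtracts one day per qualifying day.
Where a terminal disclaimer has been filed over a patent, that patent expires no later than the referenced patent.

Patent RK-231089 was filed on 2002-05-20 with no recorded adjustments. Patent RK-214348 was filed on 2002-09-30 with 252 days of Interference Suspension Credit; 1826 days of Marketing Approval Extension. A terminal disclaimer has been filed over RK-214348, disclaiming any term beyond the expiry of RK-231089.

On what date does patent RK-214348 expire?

May 20, 2024

Natural term of RK-214348:
  Base: filing + 22 years → 30 September 2024.
  Interference Suspension Credit: +252 days → 9 June 2025.
  Marketing Approval Extension: 1826 days claimed exceeds the 1056-day cap, so +1056 days → 30 April 2028.
Expiry of referenced patent RK-231089:
  Base: filing + 22 years → 20 May 2024.
Terminal disclaimer: RK-214348 expires on the earlier of 30 April 2028 and 20 May 2024.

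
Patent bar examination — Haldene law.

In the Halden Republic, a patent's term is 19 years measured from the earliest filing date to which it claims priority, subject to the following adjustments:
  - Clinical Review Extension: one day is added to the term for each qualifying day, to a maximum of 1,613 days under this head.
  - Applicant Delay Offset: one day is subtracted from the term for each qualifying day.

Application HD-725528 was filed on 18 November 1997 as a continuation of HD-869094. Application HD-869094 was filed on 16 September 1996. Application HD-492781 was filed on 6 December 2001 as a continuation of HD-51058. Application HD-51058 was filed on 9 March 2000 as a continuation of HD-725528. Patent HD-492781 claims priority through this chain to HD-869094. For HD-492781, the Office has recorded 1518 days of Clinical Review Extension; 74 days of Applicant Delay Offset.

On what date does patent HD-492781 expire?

2019-08-30

Earliest priority filing: 16 September 1996.
Base term: 16 September 1996 + 19 years → 16 September 2015.
Clinical Review Extension: 1518 days (within the 1613-day cap) → +1518 days → 12 November 2019.
Applicant Delay Offset: −74 days → 30 August 2019.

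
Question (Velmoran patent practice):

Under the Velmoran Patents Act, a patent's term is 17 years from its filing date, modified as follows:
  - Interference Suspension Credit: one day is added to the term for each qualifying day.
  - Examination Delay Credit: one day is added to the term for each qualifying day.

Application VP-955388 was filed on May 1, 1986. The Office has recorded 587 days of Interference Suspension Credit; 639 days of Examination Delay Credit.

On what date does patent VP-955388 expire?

2006-09-08

Base term: filing date + 17 years → 1 May 2003.
Interference Suspension Credit: +587 days → 8 December 2004.
Examination Delay Credit: +639 days → 8 September 2006.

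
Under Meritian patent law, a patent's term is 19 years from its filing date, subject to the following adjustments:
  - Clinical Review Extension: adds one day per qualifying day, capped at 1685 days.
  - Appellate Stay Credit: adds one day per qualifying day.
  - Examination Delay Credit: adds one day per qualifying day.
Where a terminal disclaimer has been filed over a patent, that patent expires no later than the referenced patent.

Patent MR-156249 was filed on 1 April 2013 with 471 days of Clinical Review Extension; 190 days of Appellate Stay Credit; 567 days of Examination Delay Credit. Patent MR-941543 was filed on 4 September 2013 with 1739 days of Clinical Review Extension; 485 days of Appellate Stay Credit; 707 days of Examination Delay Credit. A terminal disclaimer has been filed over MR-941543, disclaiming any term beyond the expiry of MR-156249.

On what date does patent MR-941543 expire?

August 12, 2035

Natural term of MR-941543:
  Base: filing + 19 years → 4 September 2032.
  Clinical Review Extension: 1739 days claimed exceeds the 1685-day cap, so +1685 days → 16 April 2037.
  Appellate Stay Credit: +485 days → 14 August 2038.
  Examination Delay Credit: +707 days → 21 July 2040.
Expiry of referenced patent MR-156249:
  Base: filing + 19 years → 1 April 2032.
  Clinical Review Extension: 471 days (within the 1685-day cap) → +471 days → 16 July 2033.
  Appellate Stay Credit: +190 days → 22 January 2034.
  Examination Delay Credit: +567 days → 12 August 2035.
Terminal disclaimer: MR-941543 expires on the earlier of 21 July 2040 and 12 August 2035.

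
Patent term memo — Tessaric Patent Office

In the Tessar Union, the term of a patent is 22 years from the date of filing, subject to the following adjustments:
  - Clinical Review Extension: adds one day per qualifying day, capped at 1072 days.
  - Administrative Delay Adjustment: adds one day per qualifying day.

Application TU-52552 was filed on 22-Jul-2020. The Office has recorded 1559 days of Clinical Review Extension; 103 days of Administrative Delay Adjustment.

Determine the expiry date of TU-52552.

Base term: filing date + 22 years → 22 July 2042.
Clinical Review Extension: 1559 days claimed exceeds the 1072-day cap, so +1072 days → 28 June 2045.
Administrative Delay Adjustment: +103 days → 9 October 2045.

October 9, 2045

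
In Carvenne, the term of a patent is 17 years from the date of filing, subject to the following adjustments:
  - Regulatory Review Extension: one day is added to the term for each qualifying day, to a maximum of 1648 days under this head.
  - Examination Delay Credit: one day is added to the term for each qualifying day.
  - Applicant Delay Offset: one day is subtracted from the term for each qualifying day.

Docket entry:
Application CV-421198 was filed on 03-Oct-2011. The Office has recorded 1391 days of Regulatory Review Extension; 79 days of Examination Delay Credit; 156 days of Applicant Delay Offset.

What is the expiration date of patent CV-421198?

2032-05-09

Base term: filing date + 17 years → 3 October 2028.
Regulatory Review Extension: 1391 days (within the 1648-day cap) → +1391 days → 25 July 2032.
Examination Delay Credit: +79 days → 12 October 2032.
Applicant Delay Offset: −156 days → 9 May 2032.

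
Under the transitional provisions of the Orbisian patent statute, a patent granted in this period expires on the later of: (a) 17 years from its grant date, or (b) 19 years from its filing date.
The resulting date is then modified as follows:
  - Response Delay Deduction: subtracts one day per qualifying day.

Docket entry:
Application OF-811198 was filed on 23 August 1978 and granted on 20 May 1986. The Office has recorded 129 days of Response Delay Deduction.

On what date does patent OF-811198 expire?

(a) grant + 17 years → 20 May 2003.
(b) filing + 19 years → 23 August 1997.
Later of the two: 20 May 2003.
Response Delay Deduction: −129 days → 11 January 2003.

2003-01-11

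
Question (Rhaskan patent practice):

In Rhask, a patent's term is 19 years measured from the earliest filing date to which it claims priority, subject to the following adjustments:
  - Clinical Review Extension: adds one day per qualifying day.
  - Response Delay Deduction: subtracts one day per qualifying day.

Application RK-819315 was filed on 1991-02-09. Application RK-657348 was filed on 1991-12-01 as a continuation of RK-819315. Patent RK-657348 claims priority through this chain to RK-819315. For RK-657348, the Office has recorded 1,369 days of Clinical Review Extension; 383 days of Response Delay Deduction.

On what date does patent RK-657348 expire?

Earliest priority filing: 9 February 1991.
Base term: 9 February 1991 + 19 years → 9 February 2010.
Clinical Review Extension: +1369 days → 9 November 2013.
Response Delay Deduction: −383 days → 22 October 2012.

October 22, 2012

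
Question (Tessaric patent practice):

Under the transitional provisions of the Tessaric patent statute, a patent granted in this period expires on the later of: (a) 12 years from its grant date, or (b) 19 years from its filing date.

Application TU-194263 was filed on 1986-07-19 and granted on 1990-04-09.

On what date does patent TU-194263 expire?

(a) grant + 12 years → 9 April 2002.
(b) filing + 19 years → 19 July 2005.
Later of the two: 19 July 2005.

2005-07-19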